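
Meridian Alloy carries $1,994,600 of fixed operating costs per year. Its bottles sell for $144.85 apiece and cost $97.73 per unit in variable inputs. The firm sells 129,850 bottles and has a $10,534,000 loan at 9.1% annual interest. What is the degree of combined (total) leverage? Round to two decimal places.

Total contribution margin = 129,850 × $47.12 = $6,118,532.00.
Operating income = contribution − fixed costs = $6,118,532.00 − $1,994,600 = $4,123,932.00. Interest = $958,594.00, so EBIT − I = $3,165,338.00.
Degree of total leverage = total CM / (EBIT − interest) = $6,118,532.00 / $3,165,338.00 = 1.9330.

1.93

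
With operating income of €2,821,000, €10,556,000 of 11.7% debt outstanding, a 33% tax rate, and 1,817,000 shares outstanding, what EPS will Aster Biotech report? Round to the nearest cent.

€0.58

Interest = €1,235,052.00, so EBT = €2,821,000 − €1,235,052.00 = €1,585,948.00.
Net income = €1,585,948.00 × (1 − 0.33) = €1,062,585.16.
Per share: €1,062,585.16 / 1,817,000 shares = €0.58.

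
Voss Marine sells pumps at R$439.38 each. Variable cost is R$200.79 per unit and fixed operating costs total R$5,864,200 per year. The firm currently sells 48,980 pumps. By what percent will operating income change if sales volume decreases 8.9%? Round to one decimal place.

At 48,980 units, contribution = 48,980 × R$238.59 = R$11,686,138.20.
EBIT = R$11,686,138.20 − R$5,864,200 = R$5,821,938.20.
So DOL = total CM / EBIT = R$11,686,138.20 / R$5,821,938.20 = 2.0073.
So EBIT moves 2.0073 × (-8.9%) = -17.9%.

-17.9%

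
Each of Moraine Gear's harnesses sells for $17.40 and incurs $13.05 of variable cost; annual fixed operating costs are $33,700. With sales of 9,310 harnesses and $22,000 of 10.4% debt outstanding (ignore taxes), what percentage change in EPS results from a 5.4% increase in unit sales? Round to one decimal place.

Contribution at this volume is 9,310 × $4.35 = $40,498.50.
Subtracting fixed costs: EBIT = $40,498.50 − $33,700 = $6,798.50.
After interest of $2,288.00, pre-tax earnings = $4,510.50.
DCL = total CM / (EBIT − I) = $40,498.50 / $4,510.50 = 8.9787.
EPS therefore changes by 8.9787 × (+5.4%) = +48.5%.

+48.5%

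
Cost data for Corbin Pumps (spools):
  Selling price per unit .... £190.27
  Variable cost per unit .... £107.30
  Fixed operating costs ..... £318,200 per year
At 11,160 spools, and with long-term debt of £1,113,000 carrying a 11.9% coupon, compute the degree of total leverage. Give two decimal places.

Contribution at this volume is 11,160 × £82.97 = £925,945.20.
Subtracting fixed costs: EBIT = £925,945.20 − £318,200 = £607,745.20. Interest = £132,447.00, so EBIT − I = £475,298.20.
DCL = contribution ÷ (EBIT − I) = £925,945.20 ÷ £475,298.20 = 1.9481.

1.95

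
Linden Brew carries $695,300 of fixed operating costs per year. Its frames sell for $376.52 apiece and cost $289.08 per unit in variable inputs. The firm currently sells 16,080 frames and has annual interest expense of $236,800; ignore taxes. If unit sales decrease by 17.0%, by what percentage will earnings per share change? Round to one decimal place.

Total contribution margin = 16,080 × $87.44 = $1,406,035.20.
EBIT = $1,406,035.20 − $695,300 = $710,735.20.
After interest of $236,800.00, pre-tax earnings = $473,935.20.
Degree of combined leverage = contribution ÷ (EBIT − I) = $1,406,035.20 ÷ $473,935.20 = 2.9667.
EPS therefore changes by 2.9667 × (-17.0%) = -50.4%.

-50.4%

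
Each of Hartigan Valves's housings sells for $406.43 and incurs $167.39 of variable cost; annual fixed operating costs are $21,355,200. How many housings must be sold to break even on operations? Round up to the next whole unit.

Contribution margin per unit = $406.43 − $167.39 = $239.04.
Break-even volume = fixed costs ÷ CM per unit = $21,355,200 ÷ $239.04 = 89,337.35, so 89,338 housings.

89,338 housings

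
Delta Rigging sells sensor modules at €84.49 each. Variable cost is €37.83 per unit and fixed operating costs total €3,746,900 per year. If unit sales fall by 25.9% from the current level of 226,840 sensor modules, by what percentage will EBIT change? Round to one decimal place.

-40.1%

Contribution at this volume is 226,840 × €46.66 = €10,584,354.40.
Subtracting fixed costs: EBIT = €10,584,354.40 − €3,746,900 = €6,837,454.40.
So DOL = total CM / EBIT = €10,584,354.40 / €6,837,454.40 = 1.5480.
%ΔEBIT = DOL × %ΔSales = 1.5480 × -25.9% = -40.1%.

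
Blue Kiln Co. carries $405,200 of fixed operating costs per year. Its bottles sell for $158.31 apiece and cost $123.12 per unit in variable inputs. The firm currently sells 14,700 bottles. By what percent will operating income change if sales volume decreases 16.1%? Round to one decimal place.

At 14,700 units, contribution = 14,700 × $35.19 = $517,293.00.
EBIT = $517,293.00 − $405,200 = $112,093.00.
DOL = contribution ÷ EBIT = $517,293.00 ÷ $112,093.00 = 4.6149.
So EBIT moves 4.6149 × (-16.1%) = -74.3%.

-74.3%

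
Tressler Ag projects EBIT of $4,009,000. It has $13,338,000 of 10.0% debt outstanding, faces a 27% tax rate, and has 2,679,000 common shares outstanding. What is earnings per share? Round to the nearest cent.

$0.73

Pre-tax income = $4,009,000 − $1,333,800.00 = $2,675,200.00.
After tax at 27%: net income = $2,675,200.00 × 0.73 = $1,952,896.00.
Per share: $1,952,896.00 / 2,679,000 shares = $0.73.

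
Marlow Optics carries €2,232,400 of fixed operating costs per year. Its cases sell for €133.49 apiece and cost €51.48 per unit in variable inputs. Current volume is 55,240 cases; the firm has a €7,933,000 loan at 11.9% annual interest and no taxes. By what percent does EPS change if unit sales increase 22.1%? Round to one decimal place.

Contribution at this volume is 55,240 × €82.01 = €4,530,232.40.
EBIT = €4,530,232.40 − €2,232,400 = €2,297,832.40.
After interest of €944,027.00, pre-tax earnings = €1,353,805.40.
Degree of combined leverage = contribution ÷ (EBIT − I) = €4,530,232.40 ÷ €1,353,805.40 = 3.3463.
%ΔEPS = DCL × %ΔSales = 3.3463 × +22.1% = +74.0%.

+74.0%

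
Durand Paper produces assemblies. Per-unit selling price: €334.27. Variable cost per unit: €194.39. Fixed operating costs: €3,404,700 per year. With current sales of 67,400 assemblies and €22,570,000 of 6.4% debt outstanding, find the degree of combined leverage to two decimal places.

2.06

Total contribution margin = 67,400 × €139.88 = €9,427,912.00.
Operating income = contribution − fixed costs = €9,427,912.00 − €3,404,700 = €6,023,212.00. Interest = €1,444,480.00.
DOL = €9,427,912.00 ÷ €6,023,212.00 = 1.5653; DFL = €6,023,212.00 ÷ €4,578,732.00 = 1.3155.
DCL = DOL × DFL = 1.5653 × 1.3155 = 2.0592.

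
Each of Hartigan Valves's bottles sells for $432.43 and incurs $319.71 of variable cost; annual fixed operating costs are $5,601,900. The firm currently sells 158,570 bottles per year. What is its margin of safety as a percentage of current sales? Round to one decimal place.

68.7%

Unit CM = price − variable cost = $432.43 − $319.71 = $112.72. Break-even units = $5,601,900 ÷ $112.72 = 49,697.48; break-even revenue = 49,697.48 × $432.43 = $21,490,681.49.
Current sales = 158,570 × $432.43 = $68,570,425.10.
Margin of safety = ($68,570,425.10 − $21,490,681.49) ÷ $68,570,425.10 = 68.7%.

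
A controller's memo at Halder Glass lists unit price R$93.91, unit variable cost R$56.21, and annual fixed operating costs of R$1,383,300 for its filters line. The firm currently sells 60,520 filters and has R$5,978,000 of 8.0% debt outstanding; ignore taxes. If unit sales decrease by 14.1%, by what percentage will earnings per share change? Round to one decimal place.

-76.6%

At 60,520 units, contribution = 60,520 × R$37.70 = R$2,281,604.00.
Subtracting fixed costs: EBIT = R$2,281,604.00 − R$1,383,300 = R$898,304.00.
Interest = R$478,240.00, so EBIT − I = R$420,064.00.
Degree of combined leverage = contribution ÷ (EBIT − I) = R$2,281,604.00 ÷ R$420,064.00 = 5.4316.
%ΔEPS = DCL × %ΔSales = 5.4316 × -14.1% = -76.6%.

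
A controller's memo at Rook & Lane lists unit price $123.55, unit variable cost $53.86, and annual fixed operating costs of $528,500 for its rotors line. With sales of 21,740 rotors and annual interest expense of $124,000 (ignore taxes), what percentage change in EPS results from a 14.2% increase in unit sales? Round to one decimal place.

Contribution at this volume is 21,740 × $69.69 = $1,515,060.60.
Subtracting fixed costs: EBIT = $1,515,060.60 − $528,500 = $986,560.60.
After interest of $124,000.00, pre-tax earnings = $862,560.60.
Degree of combined leverage = contribution ÷ (EBIT − I) = $1,515,060.60 ÷ $862,560.60 = 1.7565.
EPS therefore changes by 1.7565 × (+14.2%) = +24.9%.

+24.9%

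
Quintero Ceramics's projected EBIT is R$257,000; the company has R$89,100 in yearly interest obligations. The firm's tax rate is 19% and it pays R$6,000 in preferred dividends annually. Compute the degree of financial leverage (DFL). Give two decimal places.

1.60

Annual interest charges come to R$89,100.00.
Preferred dividends grossed up pre-tax: R$6,000 / (1 − 0.19) = R$7,407.41.
DFL = EBIT ÷ [EBIT − I − D_p/(1−t)] = R$257,000 ÷ [R$257,000 − R$89,100.00 − R$7,407.41] = R$257,000 ÷ R$160,492.59 = 1.6013.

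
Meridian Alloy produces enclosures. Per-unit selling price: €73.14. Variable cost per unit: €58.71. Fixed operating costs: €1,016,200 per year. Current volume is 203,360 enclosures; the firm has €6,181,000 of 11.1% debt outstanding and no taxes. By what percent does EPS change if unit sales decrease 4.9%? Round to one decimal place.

-11.7%

At 203,360 units, contribution = 203,360 × €14.43 = €2,934,484.80.
EBIT = €2,934,484.80 − €1,016,200 = €1,918,284.80.
After interest of €686,091.00, pre-tax earnings = €1,232,193.80.
Degree of combined leverage = contribution ÷ (EBIT − I) = €2,934,484.80 ÷ €1,232,193.80 = 2.3815.
%ΔEPS = DCL × %ΔSales = 2.3815 × -4.9% = -11.7%.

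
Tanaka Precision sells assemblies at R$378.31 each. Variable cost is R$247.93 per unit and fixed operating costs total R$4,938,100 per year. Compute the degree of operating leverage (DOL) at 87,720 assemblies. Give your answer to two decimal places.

1.76

At 87,720 units, contribution = 87,720 × R$130.38 = R$11,436,933.60.
Operating income = contribution − fixed costs = R$11,436,933.60 − R$4,938,100 = R$6,498,833.60.
DOL = contribution ÷ EBIT = R$11,436,933.60 ÷ R$6,498,833.60 = 1.7598.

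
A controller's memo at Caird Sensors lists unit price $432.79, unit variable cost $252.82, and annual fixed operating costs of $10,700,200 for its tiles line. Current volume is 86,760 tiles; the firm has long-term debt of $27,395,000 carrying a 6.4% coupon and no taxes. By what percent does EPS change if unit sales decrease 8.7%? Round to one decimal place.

-43.0%

Total contribution margin = 86,760 × $179.97 = $15,614,197.20.
Operating income = contribution − fixed costs = $15,614,197.20 − $10,700,200 = $4,913,997.20.
Interest = $1,753,280.00, so EBIT − I = $3,160,717.20.
DCL = total CM / (EBIT − I) = $15,614,197.20 / $3,160,717.20 = 4.9401.
%ΔEPS = DCL × %ΔSales = 4.9401 × -8.7% = -43.0%.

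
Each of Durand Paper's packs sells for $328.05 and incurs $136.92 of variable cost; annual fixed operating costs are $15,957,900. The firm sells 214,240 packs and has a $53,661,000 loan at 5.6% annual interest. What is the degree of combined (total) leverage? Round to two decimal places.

Total contribution margin = 214,240 × $191.13 = $40,947,691.20.
EBIT = $40,947,691.20 − $15,957,900 = $24,989,791.20. Interest = $3,005,016.00.
DOL = $40,947,691.20 ÷ $24,989,791.20 = 1.6386; DFL = $24,989,791.20 ÷ $21,984,775.20 = 1.1367.
DCL = DOL × DFL = 1.6386 × 1.1367 = 1.8626.

1.86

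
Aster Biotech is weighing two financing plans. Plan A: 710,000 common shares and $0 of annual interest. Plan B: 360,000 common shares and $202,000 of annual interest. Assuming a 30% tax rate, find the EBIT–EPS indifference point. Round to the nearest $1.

$409,771

At indifference, (EBIT − 0)(1 − t)/710,000 = (EBIT − 202,000)(1 − t)/360,000.
The (1 − t) factor cancels: (EBIT − 0) × 360,000 = (EBIT − 202,000) × 710,000.
EBIT × (710,000 − 360,000) = 202,000 × 710,000 − 0 × 360,000 = 143,420,000,000, so EBIT = 143,420,000,000 ÷ 350,000 = 409,771.43.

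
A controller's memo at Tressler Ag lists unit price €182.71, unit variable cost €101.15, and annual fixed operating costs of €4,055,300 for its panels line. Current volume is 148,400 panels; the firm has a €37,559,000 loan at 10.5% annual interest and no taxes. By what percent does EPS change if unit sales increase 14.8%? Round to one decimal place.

+43.6%

Total contribution margin = 148,400 × €81.56 = €12,103,504.00.
Subtracting fixed costs: EBIT = €12,103,504.00 − €4,055,300 = €8,048,204.00.
Interest = €3,943,695.00, so EBIT − I = €4,104,509.00.
Degree of combined leverage = contribution ÷ (EBIT − I) = €12,103,504.00 ÷ €4,104,509.00 = 2.9488.
EPS therefore changes by 2.9488 × (+14.8%) = +43.6%.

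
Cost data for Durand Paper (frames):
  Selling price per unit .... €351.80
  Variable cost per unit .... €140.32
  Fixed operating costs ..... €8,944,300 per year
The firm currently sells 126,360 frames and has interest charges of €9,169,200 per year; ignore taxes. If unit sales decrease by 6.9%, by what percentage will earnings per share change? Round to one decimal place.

-21.4%

At 126,360 units, contribution = 126,360 × €211.48 = €26,722,612.80.
Subtracting fixed costs: EBIT = €26,722,612.80 − €8,944,300 = €17,778,312.80.
Interest = €9,169,200.00, so EBIT − I = €8,609,112.80.
DCL = total CM / (EBIT − I) = €26,722,612.80 / €8,609,112.80 = 3.1040.
EPS therefore changes by 3.1040 × (-6.9%) = -21.4%.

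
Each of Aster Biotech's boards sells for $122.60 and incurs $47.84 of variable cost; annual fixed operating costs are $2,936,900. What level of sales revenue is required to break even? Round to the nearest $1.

$4,816,265

CM per unit = $122.60 − $47.84 = $74.76; CM ratio = $74.76 / $122.60 = 0.6098.
Break-even revenue = fixed costs × price ÷ CM = $2,936,900 × $122.60 ÷ $74.76 = $4,816,265.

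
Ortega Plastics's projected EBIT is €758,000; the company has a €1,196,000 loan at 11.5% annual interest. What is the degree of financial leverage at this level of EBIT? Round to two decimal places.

Interest = €137,540.00.
Degree of financial leverage = EBIT / (EBIT − interest) = €758,000 / €620,460.00 = 1.2217.

1.22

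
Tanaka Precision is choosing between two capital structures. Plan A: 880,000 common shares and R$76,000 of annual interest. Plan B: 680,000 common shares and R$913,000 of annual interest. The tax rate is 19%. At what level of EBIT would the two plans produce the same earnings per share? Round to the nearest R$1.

At indifference, (EBIT − 76,000)(1 − t)/880,000 = (EBIT − 913,000)(1 − t)/680,000.
The (1 − t) factor cancels: (EBIT − 76,000) × 680,000 = (EBIT − 913,000) × 880,000.
Solving, EBIT = (913,000·880,000 − 76,000·680,000) / (880,000 − 680,000) = 751,760,000,000 / 200,000 = 3,758,800.00.

R$3,758,800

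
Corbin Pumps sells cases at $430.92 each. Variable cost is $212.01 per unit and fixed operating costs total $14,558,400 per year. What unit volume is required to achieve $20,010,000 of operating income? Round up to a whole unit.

157,912 cases

Each unit contributes $430.92 − $212.01 = $218.91.
Need Q such that Q × $218.91 − $14,558,400 = $20,010,000, i.e. Q = $34,568,400 / $218.91 = 157,911.47 → 157,912.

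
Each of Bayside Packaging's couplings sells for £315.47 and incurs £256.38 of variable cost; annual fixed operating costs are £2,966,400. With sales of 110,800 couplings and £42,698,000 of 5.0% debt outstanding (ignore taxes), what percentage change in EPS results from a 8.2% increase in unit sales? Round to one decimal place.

+37.1%

Contribution at this volume is 110,800 × £59.09 = £6,547,172.00.
Subtracting fixed costs: EBIT = £6,547,172.00 − £2,966,400 = £3,580,772.00.
Interest = £2,134,900.00, so EBIT − I = £1,445,872.00.
Degree of combined leverage = contribution ÷ (EBIT − I) = £6,547,172.00 ÷ £1,445,872.00 = 4.5282.
EPS therefore changes by 4.5282 × (+8.2%) = +37.1%.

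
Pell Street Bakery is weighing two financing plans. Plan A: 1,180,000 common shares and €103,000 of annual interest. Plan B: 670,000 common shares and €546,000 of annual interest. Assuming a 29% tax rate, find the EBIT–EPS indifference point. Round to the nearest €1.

€1,127,980

Set EPS_A = EPS_B: (EBIT − €103,000)(1 − 0.29) ÷ 1,180,000 = (EBIT − €546,000)(1 − 0.29) ÷ 670,000.
Cancelling (1 − t) and cross-multiplying: 670,000·(EBIT − 103,000) = 1,180,000·(EBIT − 546,000).
Solving, EBIT = (546,000·1,180,000 − 103,000·670,000) / (1,180,000 − 670,000) = 575,270,000,000 / 510,000 = 1,127,980.39.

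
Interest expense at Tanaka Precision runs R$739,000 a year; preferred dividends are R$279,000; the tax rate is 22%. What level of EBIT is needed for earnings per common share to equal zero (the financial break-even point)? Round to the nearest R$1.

Preferred dividends are paid after tax, so their pre-tax equivalent is R$279,000 ÷ (1 − 0.22) = R$357,692.31.
EPS = 0 when EBIT covers interest plus the pre-tax preferred burden: R$739,000 + R$357,692.31 = R$1,096,692.31.

R$1,096,692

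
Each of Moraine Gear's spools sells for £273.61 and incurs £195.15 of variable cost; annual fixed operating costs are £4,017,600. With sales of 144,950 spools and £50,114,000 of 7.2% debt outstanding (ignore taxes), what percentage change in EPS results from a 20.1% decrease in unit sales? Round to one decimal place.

-61.0%

Contribution at this volume is 144,950 × £78.46 = £11,372,777.00.
Operating income = contribution − fixed costs = £11,372,777.00 − £4,017,600 = £7,355,177.00.
After interest of £3,608,208.00, pre-tax earnings = £3,746,969.00.
Degree of combined leverage = contribution ÷ (EBIT − I) = £11,372,777.00 ÷ £3,746,969.00 = 3.0352.
%ΔEPS = DCL × %ΔSales = 3.0352 × -20.1% = -61.0%.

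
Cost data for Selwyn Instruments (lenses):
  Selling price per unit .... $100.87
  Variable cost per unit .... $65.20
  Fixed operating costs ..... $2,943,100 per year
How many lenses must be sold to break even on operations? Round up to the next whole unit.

Each unit contributes $100.87 − $65.20 = $35.67.
Units to break even: $2,943,100 ÷ $35.67 = 82,509.11, rounded up to 82,510.

82,510 lenses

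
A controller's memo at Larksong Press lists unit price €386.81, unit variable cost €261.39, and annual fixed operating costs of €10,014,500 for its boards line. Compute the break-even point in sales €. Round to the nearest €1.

CM per unit = €386.81 − €261.39 = €125.42; CM ratio = €125.42 / €386.81 = 0.3242.
Break-even revenue = fixed costs × price ÷ CM = €10,014,500 × €386.81 ÷ €125.42 = €30,885,893.

€30,885,893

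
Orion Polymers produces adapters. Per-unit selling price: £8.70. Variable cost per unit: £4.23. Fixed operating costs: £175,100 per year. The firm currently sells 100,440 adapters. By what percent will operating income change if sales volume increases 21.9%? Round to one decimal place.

+35.9%

Contribution at this volume is 100,440 × £4.47 = £448,966.80.
EBIT = £448,966.80 − £175,100 = £273,866.80.
So DOL = total CM / EBIT = £448,966.80 / £273,866.80 = 1.6394.
Operating income changes by 1.6394 × +21.9% = +35.9%.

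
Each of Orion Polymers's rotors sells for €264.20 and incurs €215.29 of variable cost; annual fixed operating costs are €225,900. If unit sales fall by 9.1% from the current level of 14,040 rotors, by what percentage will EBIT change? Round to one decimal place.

Total contribution margin = 14,040 × €48.91 = €686,696.40.
EBIT = €686,696.40 − €225,900 = €460,796.40.
DOL = contribution ÷ EBIT = €686,696.40 ÷ €460,796.40 = 1.4902.
Operating income changes by 1.4902 × -9.1% = -13.6%.

-13.6%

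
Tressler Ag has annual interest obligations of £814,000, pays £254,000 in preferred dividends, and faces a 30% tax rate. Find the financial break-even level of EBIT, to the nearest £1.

£1,176,857

Grossing the preferred dividend up to pre-tax terms: £254,000 / (1 − 0.30) = £362,857.14.
Financial break-even EBIT = interest + D_p ÷ (1 − t) = £814,000 + £362,857.14 = £1,176,857.14.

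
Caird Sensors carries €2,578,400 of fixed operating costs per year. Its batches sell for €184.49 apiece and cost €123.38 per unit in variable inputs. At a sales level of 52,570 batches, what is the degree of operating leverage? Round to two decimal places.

5.07

At 52,570 units, contribution = 52,570 × €61.11 = €3,212,552.70.
Operating income = contribution − fixed costs = €3,212,552.70 − €2,578,400 = €634,152.70.
Degree of operating leverage = €3,212,552.70 / €634,152.70 = 5.0659.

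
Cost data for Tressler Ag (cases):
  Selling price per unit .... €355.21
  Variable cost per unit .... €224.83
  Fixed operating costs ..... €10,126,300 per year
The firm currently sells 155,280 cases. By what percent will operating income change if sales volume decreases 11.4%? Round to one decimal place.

Total contribution margin = 155,280 × €130.38 = €20,245,406.40.
Operating income = contribution − fixed costs = €20,245,406.40 − €10,126,300 = €10,119,106.40.
So DOL = total CM / EBIT = €20,245,406.40 / €10,119,106.40 = 2.0007.
So EBIT moves 2.0007 × (-11.4%) = -22.8%.

-22.8%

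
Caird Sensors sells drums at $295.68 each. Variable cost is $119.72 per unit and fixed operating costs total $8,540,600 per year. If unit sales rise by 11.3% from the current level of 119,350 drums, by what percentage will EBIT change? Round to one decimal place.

+19.0%

At 119,350 units, contribution = 119,350 × $175.96 = $21,000,826.00.
EBIT = $21,000,826.00 − $8,540,600 = $12,460,226.00.
So DOL = total CM / EBIT = $21,000,826.00 / $12,460,226.00 = 1.6854.
So EBIT moves 1.6854 × (+11.3%) = +19.0%.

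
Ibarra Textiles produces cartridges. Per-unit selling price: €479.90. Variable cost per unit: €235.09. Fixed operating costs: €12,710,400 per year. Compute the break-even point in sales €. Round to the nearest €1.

€24,916,143

Contribution margin per unit = €479.90 − €235.09 = €244.81, a CM ratio of €244.81 ÷ €479.90 = 0.5101.
Break-even sales = FC ÷ CM ratio = €12,710,400 × €479.90 / €244.81 = €24,916,143.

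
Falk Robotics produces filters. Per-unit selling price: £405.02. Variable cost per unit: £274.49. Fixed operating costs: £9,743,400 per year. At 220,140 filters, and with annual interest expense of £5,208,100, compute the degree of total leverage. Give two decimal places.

Contribution at this volume is 220,140 × £130.53 = £28,734,874.20.
Operating income = contribution − fixed costs = £28,734,874.20 − £9,743,400 = £18,991,474.20. Interest = £5,208,100.00.
DOL = £28,734,874.20 ÷ £18,991,474.20 = 1.5130; DFL = £18,991,474.20 ÷ £13,783,374.20 = 1.3779.
Combined leverage = 1.5130 × 1.3779 = 2.0848.

2.08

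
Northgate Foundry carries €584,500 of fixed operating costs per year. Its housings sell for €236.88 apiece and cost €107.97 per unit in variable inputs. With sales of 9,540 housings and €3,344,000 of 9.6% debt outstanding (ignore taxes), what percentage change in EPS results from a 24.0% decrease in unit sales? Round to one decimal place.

-91.0%

Contribution at this volume is 9,540 × €128.91 = €1,229,801.40.
Subtracting fixed costs: EBIT = €1,229,801.40 − €584,500 = €645,301.40.
After interest of €321,024.00, pre-tax earnings = €324,277.40.
DCL = total CM / (EBIT − I) = €1,229,801.40 / €324,277.40 = 3.7924.
EPS therefore changes by 3.7924 × (-24.0%) = -91.0%.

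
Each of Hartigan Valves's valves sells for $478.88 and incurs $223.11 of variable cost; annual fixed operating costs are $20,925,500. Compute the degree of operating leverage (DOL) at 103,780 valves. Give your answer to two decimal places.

Total contribution margin = 103,780 × $255.77 = $26,543,810.60.
Subtracting fixed costs: EBIT = $26,543,810.60 − $20,925,500 = $5,618,310.60.
So DOL = total CM / EBIT = $26,543,810.60 / $5,618,310.60 = 4.7245.

4.72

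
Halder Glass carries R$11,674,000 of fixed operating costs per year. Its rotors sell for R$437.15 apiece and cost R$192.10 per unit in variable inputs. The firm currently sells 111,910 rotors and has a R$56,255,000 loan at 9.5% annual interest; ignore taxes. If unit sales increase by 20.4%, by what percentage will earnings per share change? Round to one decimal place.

+53.8%

Contribution at this volume is 111,910 × R$245.05 = R$27,423,545.50.
Subtracting fixed costs: EBIT = R$27,423,545.50 − R$11,674,000 = R$15,749,545.50.
Interest = R$5,344,225.00, so EBIT − I = R$10,405,320.50.
DCL = total CM / (EBIT − I) = R$27,423,545.50 / R$10,405,320.50 = 2.6355.
EPS therefore changes by 2.6355 × (+20.4%) = +53.8%.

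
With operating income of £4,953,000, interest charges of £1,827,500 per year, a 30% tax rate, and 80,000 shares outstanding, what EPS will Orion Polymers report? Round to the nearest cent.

£27.35

Pre-tax income = £4,953,000 − £1,827,500.00 = £3,125,500.00.
After tax at 30%: net income = £3,125,500.00 × 0.70 = £2,187,850.00.
Per share: £2,187,850.00 / 80,000 shares = £27.35.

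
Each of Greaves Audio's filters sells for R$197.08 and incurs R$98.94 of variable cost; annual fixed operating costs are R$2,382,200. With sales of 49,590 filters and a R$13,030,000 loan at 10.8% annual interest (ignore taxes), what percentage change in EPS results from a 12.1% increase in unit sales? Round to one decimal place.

+54.7%

Contribution at this volume is 49,590 × R$98.14 = R$4,866,762.60.
EBIT = R$4,866,762.60 − R$2,382,200 = R$2,484,562.60.
After interest of R$1,407,240.00, pre-tax earnings = R$1,077,322.60.
DCL = total CM / (EBIT − I) = R$4,866,762.60 / R$1,077,322.60 = 4.5175.
%ΔEPS = DCL × %ΔSales = 4.5175 × +12.1% = +54.7%.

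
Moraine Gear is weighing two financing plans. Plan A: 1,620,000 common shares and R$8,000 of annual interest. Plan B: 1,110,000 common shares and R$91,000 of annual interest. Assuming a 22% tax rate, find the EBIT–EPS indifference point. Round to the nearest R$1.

R$271,647

At indifference, (EBIT − 8,000)(1 − t)/1,620,000 = (EBIT − 91,000)(1 − t)/1,110,000.
Cancelling (1 − t) and cross-multiplying: 1,110,000·(EBIT − 8,000) = 1,620,000·(EBIT − 91,000).
EBIT × (1,620,000 − 1,110,000) = 91,000 × 1,620,000 − 8,000 × 1,110,000 = 138,540,000,000, so EBIT = 138,540,000,000 ÷ 510,000 = 271,647.06.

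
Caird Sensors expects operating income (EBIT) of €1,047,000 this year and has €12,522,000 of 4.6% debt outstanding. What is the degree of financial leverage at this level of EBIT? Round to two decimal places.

2.22

Annual interest charges come to €576,012.00.
DFL = EBIT ÷ (EBIT − I) = €1,047,000 ÷ (€1,047,000 − €576,012.00) = €1,047,000 ÷ €470,988.00 = 2.2230.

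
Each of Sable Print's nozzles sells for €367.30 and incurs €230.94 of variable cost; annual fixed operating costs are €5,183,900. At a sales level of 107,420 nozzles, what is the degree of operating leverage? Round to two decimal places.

1.55

Total contribution margin = 107,420 × €136.36 = €14,647,791.20.
Operating income = contribution − fixed costs = €14,647,791.20 − €5,183,900 = €9,463,891.20.
Degree of operating leverage = €14,647,791.20 / €9,463,891.20 = 1.5478.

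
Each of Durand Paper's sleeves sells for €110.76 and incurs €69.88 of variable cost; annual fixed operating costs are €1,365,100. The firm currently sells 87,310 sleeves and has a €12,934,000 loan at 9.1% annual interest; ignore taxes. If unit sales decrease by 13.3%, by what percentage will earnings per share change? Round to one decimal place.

Contribution at this volume is 87,310 × €40.88 = €3,569,232.80.
Subtracting fixed costs: EBIT = €3,569,232.80 − €1,365,100 = €2,204,132.80.
Interest = €1,176,994.00, so EBIT − I = €1,027,138.80.
Degree of combined leverage = contribution ÷ (EBIT − I) = €3,569,232.80 ÷ €1,027,138.80 = 3.4749.
%ΔEPS = DCL × %ΔSales = 3.4749 × -13.3% = -46.2%.

-46.2%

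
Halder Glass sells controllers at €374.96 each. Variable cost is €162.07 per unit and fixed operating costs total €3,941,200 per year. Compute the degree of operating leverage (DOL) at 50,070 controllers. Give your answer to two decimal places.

At 50,070 units, contribution = 50,070 × €212.89 = €10,659,402.30.
Operating income = contribution − fixed costs = €10,659,402.30 − €3,941,200 = €6,718,202.30.
DOL = contribution ÷ EBIT = €10,659,402.30 ÷ €6,718,202.30 = 1.5866.

1.59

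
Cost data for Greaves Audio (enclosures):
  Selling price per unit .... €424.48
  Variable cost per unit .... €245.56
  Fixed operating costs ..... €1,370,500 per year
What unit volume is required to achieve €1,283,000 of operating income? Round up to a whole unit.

Contribution margin per unit = €424.48 − €245.56 = €178.92.
Need Q such that Q × €178.92 − €1,370,500 = €1,283,000, i.e. Q = €2,653,500 / €178.92 = 14,830.65 → 14,831.

14,831 enclosures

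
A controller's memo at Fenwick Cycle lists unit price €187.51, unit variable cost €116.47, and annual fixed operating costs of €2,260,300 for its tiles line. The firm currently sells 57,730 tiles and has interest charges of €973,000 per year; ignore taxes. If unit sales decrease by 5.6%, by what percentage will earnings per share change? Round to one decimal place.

-26.5%

Total contribution margin = 57,730 × €71.04 = €4,101,139.20.
Subtracting fixed costs: EBIT = €4,101,139.20 − €2,260,300 = €1,840,839.20.
Interest = €973,000.00, so EBIT − I = €867,839.20.
Degree of combined leverage = contribution ÷ (EBIT − I) = €4,101,139.20 ÷ €867,839.20 = 4.7257.
EPS therefore changes by 4.7257 × (-5.6%) = -26.5%.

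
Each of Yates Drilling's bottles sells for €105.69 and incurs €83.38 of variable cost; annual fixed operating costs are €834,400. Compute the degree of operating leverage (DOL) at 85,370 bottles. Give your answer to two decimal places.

Total contribution margin = 85,370 × €22.31 = €1,904,604.70.
Operating income = contribution − fixed costs = €1,904,604.70 − €834,400 = €1,070,204.70.
Degree of operating leverage = €1,904,604.70 / €1,070,204.70 = 1.7797.

1.78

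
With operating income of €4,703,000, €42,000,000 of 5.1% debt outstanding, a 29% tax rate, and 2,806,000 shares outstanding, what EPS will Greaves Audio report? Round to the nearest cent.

Interest = €2,142,000.00, so EBT = €4,703,000 − €2,142,000.00 = €2,561,000.00.
Net income = €2,561,000.00 × (1 − 0.29) = €1,818,310.00.
Per share: €1,818,310.00 / 2,806,000 shares = €0.65.

€0.65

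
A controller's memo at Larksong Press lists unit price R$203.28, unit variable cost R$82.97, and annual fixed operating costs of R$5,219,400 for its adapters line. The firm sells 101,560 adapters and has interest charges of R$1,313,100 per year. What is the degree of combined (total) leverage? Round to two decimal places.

At 101,560 units, contribution = 101,560 × R$120.31 = R$12,218,683.60.
EBIT = R$12,218,683.60 − R$5,219,400 = R$6,999,283.60. Interest = R$1,313,100.00.
DOL = R$12,218,683.60 ÷ R$6,999,283.60 = 1.7457; DFL = R$6,999,283.60 ÷ R$5,686,183.60 = 1.2309.
Combined leverage = 1.7457 × 1.2309 = 2.1488.

2.15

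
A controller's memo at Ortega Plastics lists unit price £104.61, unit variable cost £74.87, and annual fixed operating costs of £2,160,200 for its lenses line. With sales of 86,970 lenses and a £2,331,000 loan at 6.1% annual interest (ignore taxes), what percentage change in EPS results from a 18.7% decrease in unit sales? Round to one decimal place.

-170.2%

Contribution at this volume is 86,970 × £29.74 = £2,586,487.80.
Operating income = contribution − fixed costs = £2,586,487.80 − £2,160,200 = £426,287.80.
After interest of £142,191.00, pre-tax earnings = £284,096.80.
DCL = total CM / (EBIT − I) = £2,586,487.80 / £284,096.80 = 9.1042.
EPS therefore changes by 9.1042 × (-18.7%) = -170.2%.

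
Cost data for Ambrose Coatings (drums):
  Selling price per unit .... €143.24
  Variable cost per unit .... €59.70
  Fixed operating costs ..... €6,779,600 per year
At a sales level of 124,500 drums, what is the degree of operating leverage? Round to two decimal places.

2.87

Total contribution margin = 124,500 × €83.54 = €10,400,730.00.
EBIT = €10,400,730.00 − €6,779,600 = €3,621,130.00.
So DOL = total CM / EBIT = €10,400,730.00 / €3,621,130.00 = 2.8722.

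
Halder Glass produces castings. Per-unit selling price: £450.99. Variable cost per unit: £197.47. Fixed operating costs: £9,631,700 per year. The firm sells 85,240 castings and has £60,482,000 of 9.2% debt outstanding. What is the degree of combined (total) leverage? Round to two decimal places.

3.37

Contribution at this volume is 85,240 × £253.52 = £21,610,044.80.
Subtracting fixed costs: EBIT = £21,610,044.80 − £9,631,700 = £11,978,344.80. Interest = £5,564,344.00.
DOL = £21,610,044.80 ÷ £11,978,344.80 = 1.8041; DFL = £11,978,344.80 ÷ £6,414,000.80 = 1.8675.
Combined leverage = 1.8041 × 1.8675 = 3.3692.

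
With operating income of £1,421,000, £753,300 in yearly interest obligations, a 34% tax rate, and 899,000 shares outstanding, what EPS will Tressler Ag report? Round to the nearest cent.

£0.49

Interest = £753,300.00, so EBT = £1,421,000 − £753,300.00 = £667,700.00.
Net income = £667,700.00 × (1 − 0.34) = £440,682.00.
EPS = £440,682.00 ÷ 899,000 = £0.49.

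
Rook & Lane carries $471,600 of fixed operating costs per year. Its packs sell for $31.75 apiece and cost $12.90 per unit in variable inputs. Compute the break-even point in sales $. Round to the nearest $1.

$794,340

Contribution margin per unit = $31.75 − $12.90 = $18.85, a CM ratio of $18.85 ÷ $31.75 = 0.5937.
Break-even revenue = fixed costs × price ÷ CM = $471,600 × $31.75 ÷ $18.85 = $794,340.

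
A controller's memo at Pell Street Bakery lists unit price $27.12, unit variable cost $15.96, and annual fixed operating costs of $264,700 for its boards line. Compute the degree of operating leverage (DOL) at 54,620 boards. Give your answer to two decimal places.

1.77

Total contribution margin = 54,620 × $11.16 = $609,559.20.
Subtracting fixed costs: EBIT = $609,559.20 − $264,700 = $344,859.20.
Degree of operating leverage = $609,559.20 / $344,859.20 = 1.7676.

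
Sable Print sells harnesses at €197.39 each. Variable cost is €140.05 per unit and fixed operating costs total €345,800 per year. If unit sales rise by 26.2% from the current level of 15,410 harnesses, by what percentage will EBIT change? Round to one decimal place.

+43.0%

Contribution at this volume is 15,410 × €57.34 = €883,609.40.
Subtracting fixed costs: EBIT = €883,609.40 − €345,800 = €537,809.40.
Degree of operating leverage = €883,609.40 / €537,809.40 = 1.6430.
Operating income changes by 1.6430 × +26.2% = +43.0%.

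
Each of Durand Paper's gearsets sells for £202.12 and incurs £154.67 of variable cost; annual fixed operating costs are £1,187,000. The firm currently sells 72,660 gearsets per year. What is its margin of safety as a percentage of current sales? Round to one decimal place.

65.6%

Unit CM = price − variable cost = £202.12 − £154.67 = £47.45. Break-even units = £1,187,000 ÷ £47.45 = 25,015.81; break-even revenue = 25,015.81 × £202.12 = £5,056,194.73.
Current sales = 72,660 × £202.12 = £14,686,039.20.
Margin of safety = (£14,686,039.20 − £5,056,194.73) ÷ £14,686,039.20 = 65.6%.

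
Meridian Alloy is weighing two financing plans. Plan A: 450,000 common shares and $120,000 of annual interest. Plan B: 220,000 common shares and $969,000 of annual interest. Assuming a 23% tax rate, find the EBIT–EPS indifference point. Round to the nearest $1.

Set EPS_A = EPS_B: (EBIT − $120,000)(1 − 0.23) ÷ 450,000 = (EBIT − $969,000)(1 − 0.23) ÷ 220,000.
The (1 − t) factor cancels: (EBIT − 120,000) × 220,000 = (EBIT − 969,000) × 450,000.
Solving, EBIT = (969,000·450,000 − 120,000·220,000) / (450,000 − 220,000) = 409,650,000,000 / 230,000 = 1,781,086.96.

$1,781,087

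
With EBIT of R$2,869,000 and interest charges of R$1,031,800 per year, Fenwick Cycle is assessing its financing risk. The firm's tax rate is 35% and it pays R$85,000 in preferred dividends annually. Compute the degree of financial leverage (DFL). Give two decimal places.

Annual interest charges come to R$1,031,800.00.
Preferred dividends grossed up pre-tax: R$85,000 / (1 − 0.35) = R$130,769.23.
DFL = EBIT ÷ [EBIT − I − D_p/(1−t)] = R$2,869,000 ÷ [R$2,869,000 − R$1,031,800.00 − R$130,769.23] = R$2,869,000 ÷ R$1,706,430.77 = 1.6813.

1.68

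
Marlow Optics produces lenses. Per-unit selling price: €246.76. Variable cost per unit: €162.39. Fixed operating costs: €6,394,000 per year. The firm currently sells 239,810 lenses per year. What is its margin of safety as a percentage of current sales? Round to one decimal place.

68.4%

Contribution margin per unit = €246.76 − €162.39 = €84.37. Break-even units = €6,394,000 ÷ €84.37 = 75,785.23; break-even revenue = 75,785.23 × €246.76 = €18,700,763.78.
Actual sales revenue = 239,810 × €246.76 = €59,175,515.60.
Margin of safety = (€59,175,515.60 − €18,700,763.78) ÷ €59,175,515.60 = 68.4%.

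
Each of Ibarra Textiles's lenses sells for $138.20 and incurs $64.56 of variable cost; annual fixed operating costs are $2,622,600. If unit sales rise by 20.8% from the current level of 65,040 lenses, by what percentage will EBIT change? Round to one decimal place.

+46.0%

Contribution at this volume is 65,040 × $73.64 = $4,789,545.60.
Operating income = contribution − fixed costs = $4,789,545.60 − $2,622,600 = $2,166,945.60.
DOL = contribution ÷ EBIT = $4,789,545.60 ÷ $2,166,945.60 = 2.2103.
Operating income changes by 2.2103 × +20.8% = +46.0%.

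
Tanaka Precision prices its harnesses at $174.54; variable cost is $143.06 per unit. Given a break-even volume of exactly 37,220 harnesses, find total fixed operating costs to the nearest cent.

Unit CM = price − variable cost = $174.54 − $143.06 = $31.48.
Since BE = FC / CM, FC = 37,220 × $31.48 = $1,171,685.60.

$1,171,685.60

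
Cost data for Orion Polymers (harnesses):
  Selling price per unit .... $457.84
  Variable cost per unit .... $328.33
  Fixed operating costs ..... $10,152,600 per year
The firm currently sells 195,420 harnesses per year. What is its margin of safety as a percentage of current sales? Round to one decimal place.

Unit CM = price − variable cost = $457.84 − $328.33 = $129.51. Break-even units = $10,152,600 ÷ $129.51 = 78,392.40; break-even revenue = 78,392.40 × $457.84 = $35,891,177.39.
Actual sales revenue = 195,420 × $457.84 = $89,471,092.80.
Margin of safety = ($89,471,092.80 − $35,891,177.39) ÷ $89,471,092.80 = 59.9%.

59.9%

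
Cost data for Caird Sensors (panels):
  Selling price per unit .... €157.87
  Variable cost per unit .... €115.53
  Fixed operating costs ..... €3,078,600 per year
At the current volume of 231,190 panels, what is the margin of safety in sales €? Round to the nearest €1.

€25,019,019

Unit CM = price − variable cost = €157.87 − €115.53 = €42.34. Break-even units = €3,078,600 ÷ €42.34 = 72,711.38; break-even revenue = 72,711.38 × €157.87 = €11,478,946.20.
Current sales = 231,190 × €157.87 = €36,497,965.30.
Margin of safety = €36,497,965.30 − €11,478,946.20 = €25,019,019.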